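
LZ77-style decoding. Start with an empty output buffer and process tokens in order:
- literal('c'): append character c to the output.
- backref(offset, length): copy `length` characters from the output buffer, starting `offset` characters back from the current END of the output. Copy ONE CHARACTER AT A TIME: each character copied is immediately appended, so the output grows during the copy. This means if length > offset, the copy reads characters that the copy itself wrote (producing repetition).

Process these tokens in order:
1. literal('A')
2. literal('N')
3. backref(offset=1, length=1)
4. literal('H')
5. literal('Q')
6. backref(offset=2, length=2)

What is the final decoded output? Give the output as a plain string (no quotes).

Token 1: literal('A'). Output: "A"
Token 2: literal('N'). Output: "AN"
Token 3: backref(off=1, len=1). Copied 'N' from pos 1. Output: "ANN"
Token 4: literal('H'). Output: "ANNH"
Token 5: literal('Q'). Output: "ANNHQ"
Token 6: backref(off=2, len=2). Copied 'HQ' from pos 3. Output: "ANNHQHQ"

Answer: ANNHQHQ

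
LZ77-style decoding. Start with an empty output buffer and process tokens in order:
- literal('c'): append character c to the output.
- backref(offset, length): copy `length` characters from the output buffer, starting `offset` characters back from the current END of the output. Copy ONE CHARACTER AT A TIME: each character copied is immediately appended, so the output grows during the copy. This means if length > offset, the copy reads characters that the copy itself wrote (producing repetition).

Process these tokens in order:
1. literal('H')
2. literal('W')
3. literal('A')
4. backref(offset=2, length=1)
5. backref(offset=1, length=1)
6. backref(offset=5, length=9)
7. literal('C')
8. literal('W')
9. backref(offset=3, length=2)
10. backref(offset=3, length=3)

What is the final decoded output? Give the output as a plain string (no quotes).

Answer: HWAWWHWAWWHWAWCWWCWWC

Derivation:
Token 1: literal('H'). Output: "H"
Token 2: literal('W'). Output: "HW"
Token 3: literal('A'). Output: "HWA"
Token 4: backref(off=2, len=1). Copied 'W' from pos 1. Output: "HWAW"
Token 5: backref(off=1, len=1). Copied 'W' from pos 3. Output: "HWAWW"
Token 6: backref(off=5, len=9) (overlapping!). Copied 'HWAWWHWAW' from pos 0. Output: "HWAWWHWAWWHWAW"
Token 7: literal('C'). Output: "HWAWWHWAWWHWAWC"
Token 8: literal('W'). Output: "HWAWWHWAWWHWAWCW"
Token 9: backref(off=3, len=2). Copied 'WC' from pos 13. Output: "HWAWWHWAWWHWAWCWWC"
Token 10: backref(off=3, len=3). Copied 'WWC' from pos 15. Output: "HWAWWHWAWWHWAWCWWCWWC"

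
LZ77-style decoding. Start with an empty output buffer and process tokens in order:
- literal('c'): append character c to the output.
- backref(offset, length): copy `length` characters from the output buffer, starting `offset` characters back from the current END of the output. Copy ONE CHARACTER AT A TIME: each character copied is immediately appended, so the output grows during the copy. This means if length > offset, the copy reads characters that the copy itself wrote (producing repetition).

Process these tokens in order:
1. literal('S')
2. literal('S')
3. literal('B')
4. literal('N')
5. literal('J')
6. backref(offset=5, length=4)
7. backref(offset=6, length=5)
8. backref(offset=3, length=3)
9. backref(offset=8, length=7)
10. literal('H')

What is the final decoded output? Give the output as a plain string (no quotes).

Token 1: literal('S'). Output: "S"
Token 2: literal('S'). Output: "SS"
Token 3: literal('B'). Output: "SSB"
Token 4: literal('N'). Output: "SSBN"
Token 5: literal('J'). Output: "SSBNJ"
Token 6: backref(off=5, len=4). Copied 'SSBN' from pos 0. Output: "SSBNJSSBN"
Token 7: backref(off=6, len=5). Copied 'NJSSB' from pos 3. Output: "SSBNJSSBNNJSSB"
Token 8: backref(off=3, len=3). Copied 'SSB' from pos 11. Output: "SSBNJSSBNNJSSBSSB"
Token 9: backref(off=8, len=7). Copied 'NJSSBSS' from pos 9. Output: "SSBNJSSBNNJSSBSSBNJSSBSS"
Token 10: literal('H'). Output: "SSBNJSSBNNJSSBSSBNJSSBSSH"

Answer: SSBNJSSBNNJSSBSSBNJSSBSSH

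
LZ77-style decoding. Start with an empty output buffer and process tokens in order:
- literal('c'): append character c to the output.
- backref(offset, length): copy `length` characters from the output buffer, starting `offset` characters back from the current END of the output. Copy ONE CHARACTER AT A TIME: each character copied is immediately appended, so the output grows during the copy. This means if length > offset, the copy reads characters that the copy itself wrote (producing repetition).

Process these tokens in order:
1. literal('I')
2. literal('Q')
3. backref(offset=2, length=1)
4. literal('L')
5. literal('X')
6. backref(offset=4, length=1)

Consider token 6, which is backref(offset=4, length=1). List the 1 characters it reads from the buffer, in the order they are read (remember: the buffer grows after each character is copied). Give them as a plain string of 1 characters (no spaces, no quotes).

Answer: Q

Derivation:
Token 1: literal('I'). Output: "I"
Token 2: literal('Q'). Output: "IQ"
Token 3: backref(off=2, len=1). Copied 'I' from pos 0. Output: "IQI"
Token 4: literal('L'). Output: "IQIL"
Token 5: literal('X'). Output: "IQILX"
Token 6: backref(off=4, len=1). Buffer before: "IQILX" (len 5)
  byte 1: read out[1]='Q', append. Buffer now: "IQILXQ"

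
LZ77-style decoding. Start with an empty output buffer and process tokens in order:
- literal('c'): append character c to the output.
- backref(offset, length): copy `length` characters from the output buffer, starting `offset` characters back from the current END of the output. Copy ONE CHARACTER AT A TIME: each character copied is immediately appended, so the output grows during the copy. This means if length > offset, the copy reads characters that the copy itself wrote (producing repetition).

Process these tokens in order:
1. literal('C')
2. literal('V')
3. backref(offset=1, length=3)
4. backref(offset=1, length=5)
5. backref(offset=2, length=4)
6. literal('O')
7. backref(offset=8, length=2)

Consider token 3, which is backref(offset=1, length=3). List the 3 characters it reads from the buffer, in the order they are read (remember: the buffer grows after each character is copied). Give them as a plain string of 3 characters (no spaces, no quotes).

Answer: VVV

Derivation:
Token 1: literal('C'). Output: "C"
Token 2: literal('V'). Output: "CV"
Token 3: backref(off=1, len=3). Buffer before: "CV" (len 2)
  byte 1: read out[1]='V', append. Buffer now: "CVV"
  byte 2: read out[2]='V', append. Buffer now: "CVVV"
  byte 3: read out[3]='V', append. Buffer now: "CVVVV"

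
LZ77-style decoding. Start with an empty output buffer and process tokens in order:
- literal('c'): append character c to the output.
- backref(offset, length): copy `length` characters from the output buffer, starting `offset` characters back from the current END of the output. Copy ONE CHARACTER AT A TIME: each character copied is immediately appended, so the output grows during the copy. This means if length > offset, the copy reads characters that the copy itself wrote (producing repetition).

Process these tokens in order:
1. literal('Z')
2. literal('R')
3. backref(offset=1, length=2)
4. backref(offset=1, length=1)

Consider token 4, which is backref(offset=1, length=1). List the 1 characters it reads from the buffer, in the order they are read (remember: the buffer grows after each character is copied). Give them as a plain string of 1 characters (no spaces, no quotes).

Token 1: literal('Z'). Output: "Z"
Token 2: literal('R'). Output: "ZR"
Token 3: backref(off=1, len=2) (overlapping!). Copied 'RR' from pos 1. Output: "ZRRR"
Token 4: backref(off=1, len=1). Buffer before: "ZRRR" (len 4)
  byte 1: read out[3]='R', append. Buffer now: "ZRRRR"

Answer: R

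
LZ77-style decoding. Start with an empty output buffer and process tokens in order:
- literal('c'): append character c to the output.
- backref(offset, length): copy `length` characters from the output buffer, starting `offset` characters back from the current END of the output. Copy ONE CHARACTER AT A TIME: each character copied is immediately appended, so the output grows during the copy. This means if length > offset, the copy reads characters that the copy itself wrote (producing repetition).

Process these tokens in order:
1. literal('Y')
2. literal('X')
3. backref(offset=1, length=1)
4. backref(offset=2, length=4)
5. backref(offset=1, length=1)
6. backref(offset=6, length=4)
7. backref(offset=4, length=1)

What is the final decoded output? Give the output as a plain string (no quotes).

Token 1: literal('Y'). Output: "Y"
Token 2: literal('X'). Output: "YX"
Token 3: backref(off=1, len=1). Copied 'X' from pos 1. Output: "YXX"
Token 4: backref(off=2, len=4) (overlapping!). Copied 'XXXX' from pos 1. Output: "YXXXXXX"
Token 5: backref(off=1, len=1). Copied 'X' from pos 6. Output: "YXXXXXXX"
Token 6: backref(off=6, len=4). Copied 'XXXX' from pos 2. Output: "YXXXXXXXXXXX"
Token 7: backref(off=4, len=1). Copied 'X' from pos 8. Output: "YXXXXXXXXXXXX"

Answer: YXXXXXXXXXXXX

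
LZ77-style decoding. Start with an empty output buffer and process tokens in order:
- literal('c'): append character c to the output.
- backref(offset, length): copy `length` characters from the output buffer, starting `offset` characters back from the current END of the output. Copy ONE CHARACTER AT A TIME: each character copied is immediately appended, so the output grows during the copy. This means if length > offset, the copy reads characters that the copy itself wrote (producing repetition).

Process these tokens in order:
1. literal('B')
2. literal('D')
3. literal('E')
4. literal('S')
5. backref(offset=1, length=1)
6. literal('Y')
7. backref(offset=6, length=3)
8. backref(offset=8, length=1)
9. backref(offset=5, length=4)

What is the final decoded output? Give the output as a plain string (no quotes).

Answer: BDESSYBDEDYBDE

Derivation:
Token 1: literal('B'). Output: "B"
Token 2: literal('D'). Output: "BD"
Token 3: literal('E'). Output: "BDE"
Token 4: literal('S'). Output: "BDES"
Token 5: backref(off=1, len=1). Copied 'S' from pos 3. Output: "BDESS"
Token 6: literal('Y'). Output: "BDESSY"
Token 7: backref(off=6, len=3). Copied 'BDE' from pos 0. Output: "BDESSYBDE"
Token 8: backref(off=8, len=1). Copied 'D' from pos 1. Output: "BDESSYBDED"
Token 9: backref(off=5, len=4). Copied 'YBDE' from pos 5. Output: "BDESSYBDEDYBDE"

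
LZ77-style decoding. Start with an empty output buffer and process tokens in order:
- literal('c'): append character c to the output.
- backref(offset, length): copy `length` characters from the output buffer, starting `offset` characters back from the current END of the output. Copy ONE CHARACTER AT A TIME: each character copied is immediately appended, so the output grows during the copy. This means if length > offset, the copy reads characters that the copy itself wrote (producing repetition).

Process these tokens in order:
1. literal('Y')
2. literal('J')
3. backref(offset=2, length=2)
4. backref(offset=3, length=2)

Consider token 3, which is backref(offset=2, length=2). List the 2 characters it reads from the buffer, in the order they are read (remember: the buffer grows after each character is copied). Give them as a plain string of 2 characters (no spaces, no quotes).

Answer: YJ

Derivation:
Token 1: literal('Y'). Output: "Y"
Token 2: literal('J'). Output: "YJ"
Token 3: backref(off=2, len=2). Buffer before: "YJ" (len 2)
  byte 1: read out[0]='Y', append. Buffer now: "YJY"
  byte 2: read out[1]='J', append. Buffer now: "YJYJ"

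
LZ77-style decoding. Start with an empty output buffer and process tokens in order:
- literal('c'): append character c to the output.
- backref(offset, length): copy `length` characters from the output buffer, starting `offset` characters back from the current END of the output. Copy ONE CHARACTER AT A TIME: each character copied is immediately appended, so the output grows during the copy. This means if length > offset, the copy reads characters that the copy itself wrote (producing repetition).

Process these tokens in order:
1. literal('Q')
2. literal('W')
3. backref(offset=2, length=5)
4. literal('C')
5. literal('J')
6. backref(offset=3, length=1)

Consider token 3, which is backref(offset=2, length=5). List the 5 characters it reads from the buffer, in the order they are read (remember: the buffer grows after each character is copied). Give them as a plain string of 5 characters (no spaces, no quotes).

Token 1: literal('Q'). Output: "Q"
Token 2: literal('W'). Output: "QW"
Token 3: backref(off=2, len=5). Buffer before: "QW" (len 2)
  byte 1: read out[0]='Q', append. Buffer now: "QWQ"
  byte 2: read out[1]='W', append. Buffer now: "QWQW"
  byte 3: read out[2]='Q', append. Buffer now: "QWQWQ"
  byte 4: read out[3]='W', append. Buffer now: "QWQWQW"
  byte 5: read out[4]='Q', append. Buffer now: "QWQWQWQ"

Answer: QWQWQ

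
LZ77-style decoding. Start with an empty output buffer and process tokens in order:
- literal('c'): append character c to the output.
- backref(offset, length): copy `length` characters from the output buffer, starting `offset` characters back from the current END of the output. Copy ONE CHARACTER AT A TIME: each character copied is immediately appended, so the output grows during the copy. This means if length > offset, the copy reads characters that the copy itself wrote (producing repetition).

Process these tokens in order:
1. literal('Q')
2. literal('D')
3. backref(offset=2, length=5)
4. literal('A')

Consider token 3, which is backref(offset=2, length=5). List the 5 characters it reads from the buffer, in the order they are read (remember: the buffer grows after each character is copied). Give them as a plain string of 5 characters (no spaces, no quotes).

Answer: QDQDQ

Derivation:
Token 1: literal('Q'). Output: "Q"
Token 2: literal('D'). Output: "QD"
Token 3: backref(off=2, len=5). Buffer before: "QD" (len 2)
  byte 1: read out[0]='Q', append. Buffer now: "QDQ"
  byte 2: read out[1]='D', append. Buffer now: "QDQD"
  byte 3: read out[2]='Q', append. Buffer now: "QDQDQ"
  byte 4: read out[3]='D', append. Buffer now: "QDQDQD"
  byte 5: read out[4]='Q', append. Buffer now: "QDQDQDQ"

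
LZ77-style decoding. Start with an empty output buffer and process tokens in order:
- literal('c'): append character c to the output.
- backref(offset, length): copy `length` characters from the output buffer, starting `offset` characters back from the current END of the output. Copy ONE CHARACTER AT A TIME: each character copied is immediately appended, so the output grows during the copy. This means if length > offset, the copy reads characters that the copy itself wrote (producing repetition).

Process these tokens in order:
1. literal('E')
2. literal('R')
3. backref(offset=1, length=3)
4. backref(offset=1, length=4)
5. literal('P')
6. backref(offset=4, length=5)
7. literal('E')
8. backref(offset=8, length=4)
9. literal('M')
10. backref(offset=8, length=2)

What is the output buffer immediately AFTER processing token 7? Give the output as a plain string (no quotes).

Token 1: literal('E'). Output: "E"
Token 2: literal('R'). Output: "ER"
Token 3: backref(off=1, len=3) (overlapping!). Copied 'RRR' from pos 1. Output: "ERRRR"
Token 4: backref(off=1, len=4) (overlapping!). Copied 'RRRR' from pos 4. Output: "ERRRRRRRR"
Token 5: literal('P'). Output: "ERRRRRRRRP"
Token 6: backref(off=4, len=5) (overlapping!). Copied 'RRRPR' from pos 6. Output: "ERRRRRRRRPRRRPR"
Token 7: literal('E'). Output: "ERRRRRRRRPRRRPRE"

Answer: ERRRRRRRRPRRRPRE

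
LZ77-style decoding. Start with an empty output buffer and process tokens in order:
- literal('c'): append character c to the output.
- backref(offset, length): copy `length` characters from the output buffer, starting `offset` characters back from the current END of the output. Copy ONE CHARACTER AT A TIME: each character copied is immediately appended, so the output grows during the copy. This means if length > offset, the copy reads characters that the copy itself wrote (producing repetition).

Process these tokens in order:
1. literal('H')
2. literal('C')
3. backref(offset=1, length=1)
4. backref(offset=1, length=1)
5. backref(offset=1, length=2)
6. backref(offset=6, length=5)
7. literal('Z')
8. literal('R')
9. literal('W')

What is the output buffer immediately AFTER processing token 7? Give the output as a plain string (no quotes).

Token 1: literal('H'). Output: "H"
Token 2: literal('C'). Output: "HC"
Token 3: backref(off=1, len=1). Copied 'C' from pos 1. Output: "HCC"
Token 4: backref(off=1, len=1). Copied 'C' from pos 2. Output: "HCCC"
Token 5: backref(off=1, len=2) (overlapping!). Copied 'CC' from pos 3. Output: "HCCCCC"
Token 6: backref(off=6, len=5). Copied 'HCCCC' from pos 0. Output: "HCCCCCHCCCC"
Token 7: literal('Z'). Output: "HCCCCCHCCCCZ"

Answer: HCCCCCHCCCCZ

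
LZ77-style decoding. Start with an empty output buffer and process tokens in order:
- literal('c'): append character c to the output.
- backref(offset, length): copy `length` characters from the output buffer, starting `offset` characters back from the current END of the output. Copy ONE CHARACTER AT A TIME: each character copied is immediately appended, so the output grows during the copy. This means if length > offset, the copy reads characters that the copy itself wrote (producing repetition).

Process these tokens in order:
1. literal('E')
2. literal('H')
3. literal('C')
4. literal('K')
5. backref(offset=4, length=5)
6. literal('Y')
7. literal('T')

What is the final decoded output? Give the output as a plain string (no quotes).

Answer: EHCKEHCKEYT

Derivation:
Token 1: literal('E'). Output: "E"
Token 2: literal('H'). Output: "EH"
Token 3: literal('C'). Output: "EHC"
Token 4: literal('K'). Output: "EHCK"
Token 5: backref(off=4, len=5) (overlapping!). Copied 'EHCKE' from pos 0. Output: "EHCKEHCKE"
Token 6: literal('Y'). Output: "EHCKEHCKEY"
Token 7: literal('T'). Output: "EHCKEHCKEYT"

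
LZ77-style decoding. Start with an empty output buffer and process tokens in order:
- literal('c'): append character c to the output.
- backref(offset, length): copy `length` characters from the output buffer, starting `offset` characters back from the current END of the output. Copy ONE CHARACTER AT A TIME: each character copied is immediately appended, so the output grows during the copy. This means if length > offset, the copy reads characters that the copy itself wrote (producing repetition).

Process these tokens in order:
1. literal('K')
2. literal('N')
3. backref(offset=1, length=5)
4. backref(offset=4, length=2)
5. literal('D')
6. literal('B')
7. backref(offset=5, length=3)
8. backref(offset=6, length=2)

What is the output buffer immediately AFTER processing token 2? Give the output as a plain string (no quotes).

Token 1: literal('K'). Output: "K"
Token 2: literal('N'). Output: "KN"

Answer: KN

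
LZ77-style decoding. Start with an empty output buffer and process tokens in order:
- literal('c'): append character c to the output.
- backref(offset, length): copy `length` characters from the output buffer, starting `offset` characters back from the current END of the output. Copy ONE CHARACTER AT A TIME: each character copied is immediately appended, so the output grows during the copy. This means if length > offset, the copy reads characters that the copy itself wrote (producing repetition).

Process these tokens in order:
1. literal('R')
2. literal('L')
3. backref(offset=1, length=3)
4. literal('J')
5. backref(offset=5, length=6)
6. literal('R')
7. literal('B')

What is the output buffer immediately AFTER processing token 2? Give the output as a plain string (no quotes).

Token 1: literal('R'). Output: "R"
Token 2: literal('L'). Output: "RL"

Answer: RL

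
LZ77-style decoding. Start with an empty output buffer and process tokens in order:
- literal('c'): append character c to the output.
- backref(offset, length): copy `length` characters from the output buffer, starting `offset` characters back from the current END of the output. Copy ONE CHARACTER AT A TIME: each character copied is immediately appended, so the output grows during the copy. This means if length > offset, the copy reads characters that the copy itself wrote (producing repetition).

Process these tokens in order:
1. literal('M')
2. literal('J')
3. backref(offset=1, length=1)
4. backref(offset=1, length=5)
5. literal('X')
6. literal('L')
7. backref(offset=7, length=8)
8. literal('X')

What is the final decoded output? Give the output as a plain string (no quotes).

Token 1: literal('M'). Output: "M"
Token 2: literal('J'). Output: "MJ"
Token 3: backref(off=1, len=1). Copied 'J' from pos 1. Output: "MJJ"
Token 4: backref(off=1, len=5) (overlapping!). Copied 'JJJJJ' from pos 2. Output: "MJJJJJJJ"
Token 5: literal('X'). Output: "MJJJJJJJX"
Token 6: literal('L'). Output: "MJJJJJJJXL"
Token 7: backref(off=7, len=8) (overlapping!). Copied 'JJJJJXLJ' from pos 3. Output: "MJJJJJJJXLJJJJJXLJ"
Token 8: literal('X'). Output: "MJJJJJJJXLJJJJJXLJX"

Answer: MJJJJJJJXLJJJJJXLJX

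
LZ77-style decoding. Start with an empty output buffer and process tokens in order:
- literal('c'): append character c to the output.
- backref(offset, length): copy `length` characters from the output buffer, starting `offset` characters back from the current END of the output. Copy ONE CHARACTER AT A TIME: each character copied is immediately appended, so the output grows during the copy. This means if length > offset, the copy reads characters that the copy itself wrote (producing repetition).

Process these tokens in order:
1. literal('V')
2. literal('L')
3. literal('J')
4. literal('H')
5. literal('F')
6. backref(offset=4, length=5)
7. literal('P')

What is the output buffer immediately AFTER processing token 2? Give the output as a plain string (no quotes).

Token 1: literal('V'). Output: "V"
Token 2: literal('L'). Output: "VL"

Answer: VL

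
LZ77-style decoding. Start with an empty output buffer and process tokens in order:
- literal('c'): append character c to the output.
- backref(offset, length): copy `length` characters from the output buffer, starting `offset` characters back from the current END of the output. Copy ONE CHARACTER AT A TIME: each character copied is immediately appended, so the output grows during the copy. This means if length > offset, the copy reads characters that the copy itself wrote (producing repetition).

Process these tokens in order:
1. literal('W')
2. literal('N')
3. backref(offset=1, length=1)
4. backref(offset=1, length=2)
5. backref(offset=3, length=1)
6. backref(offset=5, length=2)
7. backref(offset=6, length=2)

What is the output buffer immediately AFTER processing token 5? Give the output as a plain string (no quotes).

Answer: WNNNNN

Derivation:
Token 1: literal('W'). Output: "W"
Token 2: literal('N'). Output: "WN"
Token 3: backref(off=1, len=1). Copied 'N' from pos 1. Output: "WNN"
Token 4: backref(off=1, len=2) (overlapping!). Copied 'NN' from pos 2. Output: "WNNNN"
Token 5: backref(off=3, len=1). Copied 'N' from pos 2. Output: "WNNNNN"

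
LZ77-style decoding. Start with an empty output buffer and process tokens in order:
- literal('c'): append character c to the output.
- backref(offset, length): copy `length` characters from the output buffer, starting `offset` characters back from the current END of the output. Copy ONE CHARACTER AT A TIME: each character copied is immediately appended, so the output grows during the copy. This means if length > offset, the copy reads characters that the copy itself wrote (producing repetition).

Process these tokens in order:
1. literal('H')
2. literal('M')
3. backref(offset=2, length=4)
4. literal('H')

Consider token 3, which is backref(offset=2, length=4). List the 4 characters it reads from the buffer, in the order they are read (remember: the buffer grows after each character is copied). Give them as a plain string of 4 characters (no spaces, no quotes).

Answer: HMHM

Derivation:
Token 1: literal('H'). Output: "H"
Token 2: literal('M'). Output: "HM"
Token 3: backref(off=2, len=4). Buffer before: "HM" (len 2)
  byte 1: read out[0]='H', append. Buffer now: "HMH"
  byte 2: read out[1]='M', append. Buffer now: "HMHM"
  byte 3: read out[2]='H', append. Buffer now: "HMHMH"
  byte 4: read out[3]='M', append. Buffer now: "HMHMHM"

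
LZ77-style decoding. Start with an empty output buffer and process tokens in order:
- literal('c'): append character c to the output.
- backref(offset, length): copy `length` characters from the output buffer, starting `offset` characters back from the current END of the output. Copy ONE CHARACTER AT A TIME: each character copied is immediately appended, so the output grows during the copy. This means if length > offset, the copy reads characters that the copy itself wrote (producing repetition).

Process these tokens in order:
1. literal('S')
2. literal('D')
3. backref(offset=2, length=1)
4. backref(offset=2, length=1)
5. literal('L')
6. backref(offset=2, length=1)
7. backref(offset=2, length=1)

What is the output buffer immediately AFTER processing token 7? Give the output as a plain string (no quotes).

Answer: SDSDLDL

Derivation:
Token 1: literal('S'). Output: "S"
Token 2: literal('D'). Output: "SD"
Token 3: backref(off=2, len=1). Copied 'S' from pos 0. Output: "SDS"
Token 4: backref(off=2, len=1). Copied 'D' from pos 1. Output: "SDSD"
Token 5: literal('L'). Output: "SDSDL"
Token 6: backref(off=2, len=1). Copied 'D' from pos 3. Output: "SDSDLD"
Token 7: backref(off=2, len=1). Copied 'L' from pos 4. Output: "SDSDLDL"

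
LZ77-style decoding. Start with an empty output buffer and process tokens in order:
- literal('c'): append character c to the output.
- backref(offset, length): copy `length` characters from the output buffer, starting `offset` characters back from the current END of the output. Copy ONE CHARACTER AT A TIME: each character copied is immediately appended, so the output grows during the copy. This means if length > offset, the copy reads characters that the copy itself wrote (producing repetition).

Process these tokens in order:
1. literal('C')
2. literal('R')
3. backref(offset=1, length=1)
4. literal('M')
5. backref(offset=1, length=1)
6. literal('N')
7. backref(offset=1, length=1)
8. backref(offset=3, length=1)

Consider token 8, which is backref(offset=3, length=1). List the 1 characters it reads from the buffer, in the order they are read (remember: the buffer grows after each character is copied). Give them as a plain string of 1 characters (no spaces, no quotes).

Token 1: literal('C'). Output: "C"
Token 2: literal('R'). Output: "CR"
Token 3: backref(off=1, len=1). Copied 'R' from pos 1. Output: "CRR"
Token 4: literal('M'). Output: "CRRM"
Token 5: backref(off=1, len=1). Copied 'M' from pos 3. Output: "CRRMM"
Token 6: literal('N'). Output: "CRRMMN"
Token 7: backref(off=1, len=1). Copied 'N' from pos 5. Output: "CRRMMNN"
Token 8: backref(off=3, len=1). Buffer before: "CRRMMNN" (len 7)
  byte 1: read out[4]='M', append. Buffer now: "CRRMMNNM"

Answer: M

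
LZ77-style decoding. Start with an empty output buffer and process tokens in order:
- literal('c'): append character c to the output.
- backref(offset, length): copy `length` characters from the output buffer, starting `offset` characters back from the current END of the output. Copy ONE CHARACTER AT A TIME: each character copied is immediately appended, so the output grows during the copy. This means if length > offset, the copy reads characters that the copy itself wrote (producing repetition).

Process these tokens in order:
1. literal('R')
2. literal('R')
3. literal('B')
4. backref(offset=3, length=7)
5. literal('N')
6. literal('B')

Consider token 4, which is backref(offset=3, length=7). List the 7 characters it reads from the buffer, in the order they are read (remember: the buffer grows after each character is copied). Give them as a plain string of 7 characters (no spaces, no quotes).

Answer: RRBRRBR

Derivation:
Token 1: literal('R'). Output: "R"
Token 2: literal('R'). Output: "RR"
Token 3: literal('B'). Output: "RRB"
Token 4: backref(off=3, len=7). Buffer before: "RRB" (len 3)
  byte 1: read out[0]='R', append. Buffer now: "RRBR"
  byte 2: read out[1]='R', append. Buffer now: "RRBRR"
  byte 3: read out[2]='B', append. Buffer now: "RRBRRB"
  byte 4: read out[3]='R', append. Buffer now: "RRBRRBR"
  byte 5: read out[4]='R', append. Buffer now: "RRBRRBRR"
  byte 6: read out[5]='B', append. Buffer now: "RRBRRBRRB"
  byte 7: read out[6]='R', append. Buffer now: "RRBRRBRRBR"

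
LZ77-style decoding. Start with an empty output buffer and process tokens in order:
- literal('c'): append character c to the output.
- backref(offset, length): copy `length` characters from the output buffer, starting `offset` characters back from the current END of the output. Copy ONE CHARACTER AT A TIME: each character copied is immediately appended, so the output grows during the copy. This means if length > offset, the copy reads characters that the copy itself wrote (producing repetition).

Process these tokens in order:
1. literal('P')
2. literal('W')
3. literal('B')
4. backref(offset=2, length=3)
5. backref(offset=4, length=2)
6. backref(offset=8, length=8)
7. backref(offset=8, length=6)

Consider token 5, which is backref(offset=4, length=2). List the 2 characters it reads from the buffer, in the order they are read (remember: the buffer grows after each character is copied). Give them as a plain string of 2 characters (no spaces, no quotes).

Answer: BW

Derivation:
Token 1: literal('P'). Output: "P"
Token 2: literal('W'). Output: "PW"
Token 3: literal('B'). Output: "PWB"
Token 4: backref(off=2, len=3) (overlapping!). Copied 'WBW' from pos 1. Output: "PWBWBW"
Token 5: backref(off=4, len=2). Buffer before: "PWBWBW" (len 6)
  byte 1: read out[2]='B', append. Buffer now: "PWBWBWB"
  byte 2: read out[3]='W', append. Buffer now: "PWBWBWBW"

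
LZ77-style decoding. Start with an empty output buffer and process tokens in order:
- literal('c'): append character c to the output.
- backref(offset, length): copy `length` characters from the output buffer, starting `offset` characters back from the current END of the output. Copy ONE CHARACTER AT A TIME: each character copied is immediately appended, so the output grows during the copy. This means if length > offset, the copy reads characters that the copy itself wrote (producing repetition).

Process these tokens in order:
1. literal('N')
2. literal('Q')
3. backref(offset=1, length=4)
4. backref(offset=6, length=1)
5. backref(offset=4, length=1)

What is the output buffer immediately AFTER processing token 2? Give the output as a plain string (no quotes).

Token 1: literal('N'). Output: "N"
Token 2: literal('Q'). Output: "NQ"

Answer: NQ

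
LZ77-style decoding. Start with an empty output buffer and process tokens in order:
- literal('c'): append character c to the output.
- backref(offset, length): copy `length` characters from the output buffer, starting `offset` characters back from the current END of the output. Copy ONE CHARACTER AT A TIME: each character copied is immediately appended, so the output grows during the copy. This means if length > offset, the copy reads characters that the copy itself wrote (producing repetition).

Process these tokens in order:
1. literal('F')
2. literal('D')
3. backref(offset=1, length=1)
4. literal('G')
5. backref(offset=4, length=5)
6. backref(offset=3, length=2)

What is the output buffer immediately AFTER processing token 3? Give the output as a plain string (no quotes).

Answer: FDD

Derivation:
Token 1: literal('F'). Output: "F"
Token 2: literal('D'). Output: "FD"
Token 3: backref(off=1, len=1). Copied 'D' from pos 1. Output: "FDD"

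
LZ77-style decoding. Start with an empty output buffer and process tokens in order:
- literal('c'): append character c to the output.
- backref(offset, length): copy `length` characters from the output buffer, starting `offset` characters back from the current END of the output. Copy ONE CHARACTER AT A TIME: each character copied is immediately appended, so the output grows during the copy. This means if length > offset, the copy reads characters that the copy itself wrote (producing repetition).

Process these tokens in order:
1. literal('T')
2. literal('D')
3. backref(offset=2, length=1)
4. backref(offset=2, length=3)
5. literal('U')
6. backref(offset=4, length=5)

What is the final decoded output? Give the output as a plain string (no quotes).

Answer: TDTDTDUDTDUD

Derivation:
Token 1: literal('T'). Output: "T"
Token 2: literal('D'). Output: "TD"
Token 3: backref(off=2, len=1). Copied 'T' from pos 0. Output: "TDT"
Token 4: backref(off=2, len=3) (overlapping!). Copied 'DTD' from pos 1. Output: "TDTDTD"
Token 5: literal('U'). Output: "TDTDTDU"
Token 6: backref(off=4, len=5) (overlapping!). Copied 'DTDUD' from pos 3. Output: "TDTDTDUDTDUD"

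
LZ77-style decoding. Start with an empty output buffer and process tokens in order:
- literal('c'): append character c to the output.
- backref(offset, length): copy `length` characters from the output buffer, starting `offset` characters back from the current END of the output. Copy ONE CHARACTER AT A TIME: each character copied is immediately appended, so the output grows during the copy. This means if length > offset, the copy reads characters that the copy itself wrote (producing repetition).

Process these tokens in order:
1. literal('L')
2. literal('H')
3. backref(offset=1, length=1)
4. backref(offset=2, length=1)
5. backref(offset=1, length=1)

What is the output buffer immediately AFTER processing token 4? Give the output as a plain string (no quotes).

Token 1: literal('L'). Output: "L"
Token 2: literal('H'). Output: "LH"
Token 3: backref(off=1, len=1). Copied 'H' from pos 1. Output: "LHH"
Token 4: backref(off=2, len=1). Copied 'H' from pos 1. Output: "LHHH"

Answer: LHHH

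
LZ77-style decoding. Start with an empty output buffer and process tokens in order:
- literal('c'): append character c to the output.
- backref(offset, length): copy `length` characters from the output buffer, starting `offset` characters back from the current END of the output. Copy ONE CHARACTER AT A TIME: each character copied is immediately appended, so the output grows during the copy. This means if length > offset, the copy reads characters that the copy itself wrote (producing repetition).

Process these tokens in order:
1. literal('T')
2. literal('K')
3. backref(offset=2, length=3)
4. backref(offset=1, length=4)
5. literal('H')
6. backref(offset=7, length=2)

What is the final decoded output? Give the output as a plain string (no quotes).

Token 1: literal('T'). Output: "T"
Token 2: literal('K'). Output: "TK"
Token 3: backref(off=2, len=3) (overlapping!). Copied 'TKT' from pos 0. Output: "TKTKT"
Token 4: backref(off=1, len=4) (overlapping!). Copied 'TTTT' from pos 4. Output: "TKTKTTTTT"
Token 5: literal('H'). Output: "TKTKTTTTTH"
Token 6: backref(off=7, len=2). Copied 'KT' from pos 3. Output: "TKTKTTTTTHKT"

Answer: TKTKTTTTTHKT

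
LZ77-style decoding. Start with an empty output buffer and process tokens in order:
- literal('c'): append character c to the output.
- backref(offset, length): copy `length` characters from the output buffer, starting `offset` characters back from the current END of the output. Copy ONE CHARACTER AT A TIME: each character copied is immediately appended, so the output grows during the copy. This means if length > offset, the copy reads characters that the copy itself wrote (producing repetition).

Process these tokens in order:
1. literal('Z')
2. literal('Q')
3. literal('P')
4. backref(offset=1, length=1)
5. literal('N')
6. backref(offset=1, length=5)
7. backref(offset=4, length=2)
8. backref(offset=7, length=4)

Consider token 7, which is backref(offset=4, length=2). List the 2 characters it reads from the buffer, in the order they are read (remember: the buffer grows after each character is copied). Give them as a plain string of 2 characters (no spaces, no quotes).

Answer: NN

Derivation:
Token 1: literal('Z'). Output: "Z"
Token 2: literal('Q'). Output: "ZQ"
Token 3: literal('P'). Output: "ZQP"
Token 4: backref(off=1, len=1). Copied 'P' from pos 2. Output: "ZQPP"
Token 5: literal('N'). Output: "ZQPPN"
Token 6: backref(off=1, len=5) (overlapping!). Copied 'NNNNN' from pos 4. Output: "ZQPPNNNNNN"
Token 7: backref(off=4, len=2). Buffer before: "ZQPPNNNNNN" (len 10)
  byte 1: read out[6]='N', append. Buffer now: "ZQPPNNNNNNN"
  byte 2: read out[7]='N', append. Buffer now: "ZQPPNNNNNNNN"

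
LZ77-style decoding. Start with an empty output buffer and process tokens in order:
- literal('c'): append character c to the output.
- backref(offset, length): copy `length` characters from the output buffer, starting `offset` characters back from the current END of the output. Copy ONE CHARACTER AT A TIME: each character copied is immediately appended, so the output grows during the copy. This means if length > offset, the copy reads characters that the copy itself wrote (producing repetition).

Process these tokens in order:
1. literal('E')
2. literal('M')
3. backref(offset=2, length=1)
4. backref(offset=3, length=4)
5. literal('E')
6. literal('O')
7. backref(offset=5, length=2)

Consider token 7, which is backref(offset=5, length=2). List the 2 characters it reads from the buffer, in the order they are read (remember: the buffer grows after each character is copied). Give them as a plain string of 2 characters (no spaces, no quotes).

Token 1: literal('E'). Output: "E"
Token 2: literal('M'). Output: "EM"
Token 3: backref(off=2, len=1). Copied 'E' from pos 0. Output: "EME"
Token 4: backref(off=3, len=4) (overlapping!). Copied 'EMEE' from pos 0. Output: "EMEEMEE"
Token 5: literal('E'). Output: "EMEEMEEE"
Token 6: literal('O'). Output: "EMEEMEEEO"
Token 7: backref(off=5, len=2). Buffer before: "EMEEMEEEO" (len 9)
  byte 1: read out[4]='M', append. Buffer now: "EMEEMEEEOM"
  byte 2: read out[5]='E', append. Buffer now: "EMEEMEEEOME"

Answer: ME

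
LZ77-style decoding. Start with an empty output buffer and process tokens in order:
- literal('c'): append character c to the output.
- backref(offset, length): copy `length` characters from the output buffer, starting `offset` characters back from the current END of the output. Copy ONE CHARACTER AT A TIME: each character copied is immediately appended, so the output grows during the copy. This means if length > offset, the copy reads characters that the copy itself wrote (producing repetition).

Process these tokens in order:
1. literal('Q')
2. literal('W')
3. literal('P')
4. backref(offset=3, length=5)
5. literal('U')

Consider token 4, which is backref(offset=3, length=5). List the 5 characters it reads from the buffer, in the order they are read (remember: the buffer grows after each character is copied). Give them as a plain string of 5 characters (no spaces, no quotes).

Answer: QWPQW

Derivation:
Token 1: literal('Q'). Output: "Q"
Token 2: literal('W'). Output: "QW"
Token 3: literal('P'). Output: "QWP"
Token 4: backref(off=3, len=5). Buffer before: "QWP" (len 3)
  byte 1: read out[0]='Q', append. Buffer now: "QWPQ"
  byte 2: read out[1]='W', append. Buffer now: "QWPQW"
  byte 3: read out[2]='P', append. Buffer now: "QWPQWP"
  byte 4: read out[3]='Q', append. Buffer now: "QWPQWPQ"
  byte 5: read out[4]='W', append. Buffer now: "QWPQWPQW"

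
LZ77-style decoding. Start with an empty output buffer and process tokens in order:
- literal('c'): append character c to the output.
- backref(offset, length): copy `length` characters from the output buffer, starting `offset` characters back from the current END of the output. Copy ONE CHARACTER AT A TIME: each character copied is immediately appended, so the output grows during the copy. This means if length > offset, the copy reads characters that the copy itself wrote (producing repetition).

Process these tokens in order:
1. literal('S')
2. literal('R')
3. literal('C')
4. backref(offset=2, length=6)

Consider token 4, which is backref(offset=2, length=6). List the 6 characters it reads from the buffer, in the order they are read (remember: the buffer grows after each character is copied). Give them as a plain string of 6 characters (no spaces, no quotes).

Answer: RCRCRC

Derivation:
Token 1: literal('S'). Output: "S"
Token 2: literal('R'). Output: "SR"
Token 3: literal('C'). Output: "SRC"
Token 4: backref(off=2, len=6). Buffer before: "SRC" (len 3)
  byte 1: read out[1]='R', append. Buffer now: "SRCR"
  byte 2: read out[2]='C', append. Buffer now: "SRCRC"
  byte 3: read out[3]='R', append. Buffer now: "SRCRCR"
  byte 4: read out[4]='C', append. Buffer now: "SRCRCRC"
  byte 5: read out[5]='R', append. Buffer now: "SRCRCRCR"
  byte 6: read out[6]='C', append. Buffer now: "SRCRCRCRC"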